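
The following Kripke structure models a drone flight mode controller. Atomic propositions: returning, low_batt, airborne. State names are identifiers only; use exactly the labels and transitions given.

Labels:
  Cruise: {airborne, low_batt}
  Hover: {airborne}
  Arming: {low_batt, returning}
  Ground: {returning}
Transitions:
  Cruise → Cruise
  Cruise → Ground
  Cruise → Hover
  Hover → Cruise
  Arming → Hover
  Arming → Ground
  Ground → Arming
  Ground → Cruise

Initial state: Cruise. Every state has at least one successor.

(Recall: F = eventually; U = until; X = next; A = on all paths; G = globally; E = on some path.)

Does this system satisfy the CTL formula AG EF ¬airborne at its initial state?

Yes

States satisfying EF ¬airborne: {Cruise, Hover, Arming, Ground}.
States satisfying AG EF ¬airborne: {Cruise, Hover, Arming, Ground}.
Every state reachable from Cruise satisfies EF ¬airborne.
Cruise ∈ Sat(AG EF ¬airborne).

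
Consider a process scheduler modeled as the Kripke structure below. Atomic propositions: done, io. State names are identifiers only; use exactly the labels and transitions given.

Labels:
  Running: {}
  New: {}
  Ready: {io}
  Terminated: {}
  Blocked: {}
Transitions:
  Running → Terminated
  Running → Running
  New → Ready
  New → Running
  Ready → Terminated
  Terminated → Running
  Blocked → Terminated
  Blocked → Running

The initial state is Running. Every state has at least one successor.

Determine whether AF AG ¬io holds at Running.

States satisfying AG ¬io: {Running, Terminated, Blocked}.
States satisfying AF AG ¬io: {Running, New, Ready, Terminated, Blocked}.
Running ∈ Sat(AF AG ¬io).

Holds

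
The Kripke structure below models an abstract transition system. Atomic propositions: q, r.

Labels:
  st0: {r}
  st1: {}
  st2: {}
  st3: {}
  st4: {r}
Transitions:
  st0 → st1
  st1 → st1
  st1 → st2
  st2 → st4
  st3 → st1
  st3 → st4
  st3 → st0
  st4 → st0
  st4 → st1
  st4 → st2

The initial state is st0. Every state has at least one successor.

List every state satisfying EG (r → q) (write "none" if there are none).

{st1, st3}

States satisfying r → q: {st1, st2, st3}.
States satisfying EG (r → q): {st1, st3}.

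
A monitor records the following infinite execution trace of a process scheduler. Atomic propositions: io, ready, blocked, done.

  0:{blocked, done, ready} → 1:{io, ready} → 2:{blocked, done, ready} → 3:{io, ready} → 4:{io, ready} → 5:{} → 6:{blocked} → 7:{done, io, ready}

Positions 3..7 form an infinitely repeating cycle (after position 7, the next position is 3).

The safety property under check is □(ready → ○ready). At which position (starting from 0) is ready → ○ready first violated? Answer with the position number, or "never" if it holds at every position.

Check ready → ○ready at each position in order: 0 ✓, 1 ✓, 2 ✓, 3 ✓.
At position 4 the labels are {io, ready} and the next position 5 has {}, so ready → ○ready is false there. This is the first violation.

4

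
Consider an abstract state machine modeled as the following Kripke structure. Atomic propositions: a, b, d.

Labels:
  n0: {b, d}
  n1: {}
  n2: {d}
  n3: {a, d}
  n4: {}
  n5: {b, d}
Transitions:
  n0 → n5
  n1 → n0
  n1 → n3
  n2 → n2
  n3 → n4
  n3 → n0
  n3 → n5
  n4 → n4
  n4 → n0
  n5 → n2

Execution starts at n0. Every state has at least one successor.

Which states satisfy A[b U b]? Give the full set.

{n0, n5}

States satisfying b: {n0, n5}.
States satisfying A[b U b]: {n0, n5}.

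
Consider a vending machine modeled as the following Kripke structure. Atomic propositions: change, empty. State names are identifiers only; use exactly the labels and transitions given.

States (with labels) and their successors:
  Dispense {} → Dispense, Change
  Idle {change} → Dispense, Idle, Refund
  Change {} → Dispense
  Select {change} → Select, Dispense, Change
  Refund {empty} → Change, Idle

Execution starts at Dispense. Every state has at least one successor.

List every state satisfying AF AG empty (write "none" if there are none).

none

States satisfying AG empty: ∅.
States satisfying AF AG empty: ∅.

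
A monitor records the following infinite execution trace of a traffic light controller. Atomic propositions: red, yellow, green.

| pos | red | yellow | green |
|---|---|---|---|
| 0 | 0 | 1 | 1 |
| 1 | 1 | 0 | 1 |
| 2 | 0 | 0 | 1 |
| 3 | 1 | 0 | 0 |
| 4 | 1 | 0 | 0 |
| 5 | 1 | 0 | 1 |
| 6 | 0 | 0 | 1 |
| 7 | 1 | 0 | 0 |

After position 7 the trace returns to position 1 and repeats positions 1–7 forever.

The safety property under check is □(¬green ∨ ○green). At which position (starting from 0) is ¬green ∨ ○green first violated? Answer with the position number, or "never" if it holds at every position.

Check ¬green ∨ ○green at each position in order: 0 ✓, 1 ✓.
At position 2 the labels are {green} and the next position 3 has {red}, so ¬green ∨ ○green is false there. This is the first violation.

2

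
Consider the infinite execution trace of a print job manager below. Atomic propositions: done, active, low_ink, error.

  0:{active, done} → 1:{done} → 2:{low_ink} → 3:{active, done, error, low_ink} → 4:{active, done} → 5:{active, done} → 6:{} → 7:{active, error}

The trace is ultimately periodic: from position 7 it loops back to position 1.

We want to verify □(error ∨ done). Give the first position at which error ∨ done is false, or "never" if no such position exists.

Check error ∨ done at each position in order: 0 ✓, 1 ✓.
At position 2 the labels are {low_ink}, so error ∨ done is false there. This is the first violation.

2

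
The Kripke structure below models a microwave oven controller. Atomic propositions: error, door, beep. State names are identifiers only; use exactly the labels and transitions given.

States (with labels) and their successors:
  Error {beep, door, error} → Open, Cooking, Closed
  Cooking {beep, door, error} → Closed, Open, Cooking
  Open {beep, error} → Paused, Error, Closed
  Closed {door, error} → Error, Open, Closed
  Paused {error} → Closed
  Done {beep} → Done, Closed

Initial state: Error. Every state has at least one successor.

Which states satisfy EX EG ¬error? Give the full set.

{Done}

States satisfying EG ¬error: {Done}.
States satisfying EX EG ¬error: {Done}.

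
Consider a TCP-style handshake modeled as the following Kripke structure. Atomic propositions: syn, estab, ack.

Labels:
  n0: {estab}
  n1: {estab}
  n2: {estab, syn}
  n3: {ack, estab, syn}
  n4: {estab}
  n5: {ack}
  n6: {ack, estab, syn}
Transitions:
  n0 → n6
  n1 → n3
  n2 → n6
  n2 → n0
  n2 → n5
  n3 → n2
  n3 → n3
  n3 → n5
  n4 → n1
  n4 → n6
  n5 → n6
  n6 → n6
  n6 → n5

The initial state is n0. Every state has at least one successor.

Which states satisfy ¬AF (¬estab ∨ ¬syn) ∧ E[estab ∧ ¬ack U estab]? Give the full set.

States satisfying ¬estab ∨ ¬syn: {n0, n1, n4, n5}.
States satisfying AF (¬estab ∨ ¬syn): {n0, n1, n4, n5}.
States satisfying ¬AF (¬estab ∨ ¬syn): {n2, n3, n6}.
States satisfying estab ∧ ¬ack: {n0, n1, n2, n4}.
States satisfying estab: {n0, n1, n2, n3, n4, n6}.
States satisfying E[estab ∧ ¬ack U estab]: {n0, n1, n2, n3, n4, n6}.
States satisfying ¬AF (¬estab ∨ ¬syn) ∧ E[estab ∧ ¬ack U estab]: {n2, n3, n6}.

{n2, n3, n6}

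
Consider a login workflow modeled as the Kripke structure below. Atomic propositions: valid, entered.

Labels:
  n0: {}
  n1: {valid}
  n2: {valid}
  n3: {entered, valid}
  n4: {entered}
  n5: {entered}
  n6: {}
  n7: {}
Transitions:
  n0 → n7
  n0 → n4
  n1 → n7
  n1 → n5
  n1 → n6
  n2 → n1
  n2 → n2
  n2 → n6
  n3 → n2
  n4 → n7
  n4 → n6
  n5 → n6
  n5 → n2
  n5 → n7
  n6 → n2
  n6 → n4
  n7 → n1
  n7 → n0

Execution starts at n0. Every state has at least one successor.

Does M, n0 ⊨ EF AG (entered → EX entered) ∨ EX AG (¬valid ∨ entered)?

Does not hold

States satisfying AG (entered → EX entered): ∅.
States satisfying EF AG (entered → EX entered): ∅.
States satisfying AG (¬valid ∨ entered): ∅.
States satisfying EX AG (¬valid ∨ entered): ∅.
States satisfying EF AG (entered → EX entered) ∨ EX AG (¬valid ∨ entered): ∅.
n0 ∉ Sat(EF AG (entered → EX entered) ∨ EX AG (¬valid ∨ entered)).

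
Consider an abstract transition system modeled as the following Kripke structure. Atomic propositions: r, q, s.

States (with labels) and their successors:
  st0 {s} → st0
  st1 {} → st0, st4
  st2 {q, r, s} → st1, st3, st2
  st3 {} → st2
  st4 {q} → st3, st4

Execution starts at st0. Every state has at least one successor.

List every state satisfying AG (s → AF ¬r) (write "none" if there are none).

States satisfying s → AF ¬r: {st0, st1, st3, st4}.
States satisfying AG (s → AF ¬r): {st0}.

{st0}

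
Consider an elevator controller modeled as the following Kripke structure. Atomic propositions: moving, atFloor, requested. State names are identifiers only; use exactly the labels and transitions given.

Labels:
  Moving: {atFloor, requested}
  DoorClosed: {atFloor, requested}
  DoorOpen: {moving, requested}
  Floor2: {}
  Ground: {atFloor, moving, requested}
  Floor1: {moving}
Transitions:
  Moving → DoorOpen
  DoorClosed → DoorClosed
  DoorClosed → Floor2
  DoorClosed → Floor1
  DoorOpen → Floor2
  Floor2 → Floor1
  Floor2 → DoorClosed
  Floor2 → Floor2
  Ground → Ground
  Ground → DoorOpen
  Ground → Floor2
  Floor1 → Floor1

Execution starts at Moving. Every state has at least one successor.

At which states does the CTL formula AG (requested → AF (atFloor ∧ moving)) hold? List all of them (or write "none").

{Floor1}

States satisfying requested → AF (atFloor ∧ moving): {Floor2, Ground, Floor1}.
States satisfying AG (requested → AF (atFloor ∧ moving)): {Floor1}.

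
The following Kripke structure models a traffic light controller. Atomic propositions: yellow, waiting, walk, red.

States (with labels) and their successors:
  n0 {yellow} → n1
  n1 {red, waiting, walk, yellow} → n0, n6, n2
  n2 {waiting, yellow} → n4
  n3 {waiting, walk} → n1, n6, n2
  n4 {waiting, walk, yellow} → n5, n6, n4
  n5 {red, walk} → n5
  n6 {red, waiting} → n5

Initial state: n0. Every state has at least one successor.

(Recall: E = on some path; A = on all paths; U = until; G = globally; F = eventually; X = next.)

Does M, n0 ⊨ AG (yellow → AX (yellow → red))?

States satisfying yellow → AX (yellow → red): {n0, n3, n5, n6}.
States satisfying AG (yellow → AX (yellow → red)): {n5, n6}.
n1 is reachable from n0 and violates yellow → AX (yellow → red), so AG fails at n0.
n0 ∉ Sat(AG (yellow → AX (yellow → red))).

Does not hold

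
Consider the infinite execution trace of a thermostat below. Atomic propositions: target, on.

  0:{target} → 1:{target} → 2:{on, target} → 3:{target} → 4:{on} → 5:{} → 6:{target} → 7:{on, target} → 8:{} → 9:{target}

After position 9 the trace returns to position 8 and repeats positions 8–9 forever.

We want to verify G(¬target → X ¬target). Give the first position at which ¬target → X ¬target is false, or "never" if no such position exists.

5

Check ¬target → X ¬target at each position in order: 0 ✓, 1 ✓, 2 ✓, 3 ✓, 4 ✓.
At position 5 the labels are {} and the next position 6 has {target}, so ¬target → X ¬target is false there. This is the first violation.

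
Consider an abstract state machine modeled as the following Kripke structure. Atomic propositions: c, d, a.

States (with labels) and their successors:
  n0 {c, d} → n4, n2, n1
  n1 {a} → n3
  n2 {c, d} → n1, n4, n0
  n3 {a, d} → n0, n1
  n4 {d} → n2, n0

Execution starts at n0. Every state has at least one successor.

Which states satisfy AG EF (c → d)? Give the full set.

States satisfying EF (c → d): {n0, n1, n2, n3, n4}.
States satisfying AG EF (c → d): {n0, n1, n2, n3, n4}.

{n0, n1, n2, n3, n4}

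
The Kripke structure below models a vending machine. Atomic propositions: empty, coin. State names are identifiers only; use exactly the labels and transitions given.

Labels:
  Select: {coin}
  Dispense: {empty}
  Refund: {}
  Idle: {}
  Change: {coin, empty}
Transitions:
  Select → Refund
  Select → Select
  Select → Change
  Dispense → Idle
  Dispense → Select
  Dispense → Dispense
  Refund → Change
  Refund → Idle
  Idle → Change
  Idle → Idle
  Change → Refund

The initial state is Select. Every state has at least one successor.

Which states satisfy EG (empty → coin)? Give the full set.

{Select, Refund, Idle, Change}

States satisfying empty → coin: {Select, Refund, Idle, Change}.
States satisfying EG (empty → coin): {Select, Refund, Idle, Change}.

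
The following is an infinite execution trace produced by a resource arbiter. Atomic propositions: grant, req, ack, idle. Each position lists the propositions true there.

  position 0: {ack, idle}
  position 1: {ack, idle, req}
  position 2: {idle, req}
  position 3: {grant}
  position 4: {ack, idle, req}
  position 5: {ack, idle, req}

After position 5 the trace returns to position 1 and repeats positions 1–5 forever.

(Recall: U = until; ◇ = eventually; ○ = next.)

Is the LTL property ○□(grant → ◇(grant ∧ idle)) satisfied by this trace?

Does not hold

The position after 0 is 1; □(grant → ◇(grant ∧ idle)) is false there.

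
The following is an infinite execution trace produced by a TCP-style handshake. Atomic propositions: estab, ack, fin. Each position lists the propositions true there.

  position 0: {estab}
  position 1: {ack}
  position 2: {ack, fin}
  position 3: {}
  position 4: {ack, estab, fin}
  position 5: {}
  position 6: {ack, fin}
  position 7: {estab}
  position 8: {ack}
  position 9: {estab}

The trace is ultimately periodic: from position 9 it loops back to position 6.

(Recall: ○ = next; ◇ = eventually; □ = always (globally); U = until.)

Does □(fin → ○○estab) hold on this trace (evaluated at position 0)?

fin → ○○estab must hold at every position from 0 onward. It fails at position 4, so □(fin → ○○estab) is false.
Positions where fin holds: 2, 4, 6.
Check ○○estab at each: 2→ok, 4→fails, 6→fails.

No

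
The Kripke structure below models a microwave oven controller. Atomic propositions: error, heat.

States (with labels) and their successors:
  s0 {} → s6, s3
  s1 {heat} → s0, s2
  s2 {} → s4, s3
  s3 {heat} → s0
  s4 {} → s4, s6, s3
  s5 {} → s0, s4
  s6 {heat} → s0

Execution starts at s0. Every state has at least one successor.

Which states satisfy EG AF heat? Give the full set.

{s0, s1, s3, s6}

States satisfying AF heat: {s0, s1, s3, s6}.
States satisfying EG AF heat: {s0, s1, s3, s6}.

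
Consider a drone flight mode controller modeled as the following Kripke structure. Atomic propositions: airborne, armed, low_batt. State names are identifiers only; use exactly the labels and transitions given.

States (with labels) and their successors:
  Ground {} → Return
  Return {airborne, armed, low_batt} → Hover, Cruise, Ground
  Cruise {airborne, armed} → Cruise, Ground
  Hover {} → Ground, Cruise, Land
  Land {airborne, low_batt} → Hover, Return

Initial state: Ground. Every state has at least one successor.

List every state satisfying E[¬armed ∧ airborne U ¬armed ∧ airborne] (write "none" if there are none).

{Land}

States satisfying ¬armed ∧ airborne: {Land}.
States satisfying E[¬armed ∧ airborne U ¬armed ∧ airborne]: {Land}.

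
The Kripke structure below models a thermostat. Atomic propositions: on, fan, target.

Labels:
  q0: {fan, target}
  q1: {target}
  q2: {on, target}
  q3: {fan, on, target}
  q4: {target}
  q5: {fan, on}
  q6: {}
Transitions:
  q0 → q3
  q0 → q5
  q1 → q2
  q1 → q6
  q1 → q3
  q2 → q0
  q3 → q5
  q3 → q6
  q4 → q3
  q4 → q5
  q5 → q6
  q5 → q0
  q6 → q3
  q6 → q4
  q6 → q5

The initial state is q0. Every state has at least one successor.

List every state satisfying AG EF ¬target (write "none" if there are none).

{q0, q1, q2, q3, q4, q5, q6}

States satisfying EF ¬target: {q0, q1, q2, q3, q4, q5, q6}.
States satisfying AG EF ¬target: {q0, q1, q2, q3, q4, q5, q6}.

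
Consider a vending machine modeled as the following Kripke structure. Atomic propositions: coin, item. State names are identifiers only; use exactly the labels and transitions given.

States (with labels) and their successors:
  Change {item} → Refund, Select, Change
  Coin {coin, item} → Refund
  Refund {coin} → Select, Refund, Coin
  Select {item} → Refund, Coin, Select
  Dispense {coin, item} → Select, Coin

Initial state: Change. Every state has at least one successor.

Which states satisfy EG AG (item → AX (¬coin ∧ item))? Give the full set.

none

States satisfying AG (item → AX (¬coin ∧ item)): ∅.
States satisfying EG AG (item → AX (¬coin ∧ item)): ∅.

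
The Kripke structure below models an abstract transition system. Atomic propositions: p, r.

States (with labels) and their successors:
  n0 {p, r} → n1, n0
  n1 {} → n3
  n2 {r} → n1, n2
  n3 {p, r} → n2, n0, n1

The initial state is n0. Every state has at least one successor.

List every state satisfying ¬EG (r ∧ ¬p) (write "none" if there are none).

{n0, n1, n3}

States satisfying r ∧ ¬p: {n2}.
States satisfying EG (r ∧ ¬p): {n2}.
States satisfying ¬EG (r ∧ ¬p): {n0, n1, n3}.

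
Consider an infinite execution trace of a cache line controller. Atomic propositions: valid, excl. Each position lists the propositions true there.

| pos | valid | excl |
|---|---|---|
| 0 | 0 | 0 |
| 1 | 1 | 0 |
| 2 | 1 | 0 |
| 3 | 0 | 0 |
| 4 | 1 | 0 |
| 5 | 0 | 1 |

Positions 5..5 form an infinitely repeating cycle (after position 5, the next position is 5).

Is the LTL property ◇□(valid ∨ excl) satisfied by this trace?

□(valid ∨ excl) holds at position 4, which is reachable from 0, so ◇□(valid ∨ excl) holds.

Holds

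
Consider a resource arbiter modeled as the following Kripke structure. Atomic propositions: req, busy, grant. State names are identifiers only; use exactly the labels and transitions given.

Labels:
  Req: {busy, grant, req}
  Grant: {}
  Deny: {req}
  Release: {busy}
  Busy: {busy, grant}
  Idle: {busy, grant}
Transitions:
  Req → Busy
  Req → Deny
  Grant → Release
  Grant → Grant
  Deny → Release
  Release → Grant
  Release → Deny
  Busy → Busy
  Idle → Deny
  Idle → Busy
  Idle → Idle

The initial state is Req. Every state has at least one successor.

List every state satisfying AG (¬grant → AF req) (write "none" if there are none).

{Busy}

States satisfying ¬grant → AF req: {Req, Deny, Busy, Idle}.
States satisfying AG (¬grant → AF req): {Busy}.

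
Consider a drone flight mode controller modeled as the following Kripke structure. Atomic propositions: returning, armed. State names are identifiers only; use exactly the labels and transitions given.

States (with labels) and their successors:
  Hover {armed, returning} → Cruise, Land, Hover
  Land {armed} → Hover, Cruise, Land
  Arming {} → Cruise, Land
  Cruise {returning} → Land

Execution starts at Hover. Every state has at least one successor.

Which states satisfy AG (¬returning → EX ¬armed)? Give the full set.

{Hover, Land, Arming, Cruise}

States satisfying ¬returning → EX ¬armed: {Hover, Land, Arming, Cruise}.
States satisfying AG (¬returning → EX ¬armed): {Hover, Land, Arming, Cruise}.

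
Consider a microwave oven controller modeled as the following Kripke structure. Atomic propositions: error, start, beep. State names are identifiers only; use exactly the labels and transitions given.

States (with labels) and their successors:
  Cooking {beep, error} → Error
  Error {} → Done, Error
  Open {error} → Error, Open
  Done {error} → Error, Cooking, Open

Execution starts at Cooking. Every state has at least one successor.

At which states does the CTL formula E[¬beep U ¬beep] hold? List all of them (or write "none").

States satisfying ¬beep: {Error, Open, Done}.
States satisfying E[¬beep U ¬beep]: {Error, Open, Done}.

{Error, Open, Done}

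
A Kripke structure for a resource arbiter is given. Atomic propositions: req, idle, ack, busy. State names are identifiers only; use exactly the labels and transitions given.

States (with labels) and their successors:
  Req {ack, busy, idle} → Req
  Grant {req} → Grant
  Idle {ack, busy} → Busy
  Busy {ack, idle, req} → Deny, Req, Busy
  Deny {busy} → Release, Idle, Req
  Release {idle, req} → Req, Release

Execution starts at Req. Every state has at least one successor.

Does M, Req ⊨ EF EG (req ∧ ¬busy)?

States satisfying EG (req ∧ ¬busy): {Grant, Busy, Release}.
States satisfying EF EG (req ∧ ¬busy): {Grant, Idle, Busy, Deny, Release}.
No suitable path/successor from Req witnesses the formula.
Req ∉ Sat(EF EG (req ∧ ¬busy)).

No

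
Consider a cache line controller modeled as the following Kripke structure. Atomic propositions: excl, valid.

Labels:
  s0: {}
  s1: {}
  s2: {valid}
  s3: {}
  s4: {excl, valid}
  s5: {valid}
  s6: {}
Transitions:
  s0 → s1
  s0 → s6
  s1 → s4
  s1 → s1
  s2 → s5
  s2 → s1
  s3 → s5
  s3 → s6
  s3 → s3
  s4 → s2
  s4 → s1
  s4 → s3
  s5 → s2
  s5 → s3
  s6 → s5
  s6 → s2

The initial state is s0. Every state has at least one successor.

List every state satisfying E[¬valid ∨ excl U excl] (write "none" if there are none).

States satisfying ¬valid ∨ excl: {s0, s1, s3, s4, s6}.
States satisfying excl: {s4}.
States satisfying E[¬valid ∨ excl U excl]: {s0, s1, s4}.

{s0, s1, s4}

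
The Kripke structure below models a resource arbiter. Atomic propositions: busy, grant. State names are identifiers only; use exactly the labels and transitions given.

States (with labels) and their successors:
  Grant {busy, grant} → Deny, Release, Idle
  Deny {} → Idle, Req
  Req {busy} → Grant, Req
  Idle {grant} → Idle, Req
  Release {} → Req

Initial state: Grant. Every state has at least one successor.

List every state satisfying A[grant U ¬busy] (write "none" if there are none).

{Grant, Deny, Idle, Release}

States satisfying grant: {Grant, Idle}.
States satisfying ¬busy: {Deny, Idle, Release}.
States satisfying A[grant U ¬busy]: {Grant, Deny, Idle, Release}.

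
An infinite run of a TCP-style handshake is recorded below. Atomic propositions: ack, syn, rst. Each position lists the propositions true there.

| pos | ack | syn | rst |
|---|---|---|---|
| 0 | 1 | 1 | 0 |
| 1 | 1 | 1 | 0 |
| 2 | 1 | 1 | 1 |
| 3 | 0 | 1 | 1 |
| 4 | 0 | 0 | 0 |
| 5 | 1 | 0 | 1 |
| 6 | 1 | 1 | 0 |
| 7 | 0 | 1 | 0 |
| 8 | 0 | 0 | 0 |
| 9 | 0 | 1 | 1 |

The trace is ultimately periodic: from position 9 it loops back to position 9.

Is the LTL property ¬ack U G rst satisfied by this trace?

Walking from position 0: at position 0, G rst has not yet held and ¬ack fails, so ¬ack U G rst is false.

Violated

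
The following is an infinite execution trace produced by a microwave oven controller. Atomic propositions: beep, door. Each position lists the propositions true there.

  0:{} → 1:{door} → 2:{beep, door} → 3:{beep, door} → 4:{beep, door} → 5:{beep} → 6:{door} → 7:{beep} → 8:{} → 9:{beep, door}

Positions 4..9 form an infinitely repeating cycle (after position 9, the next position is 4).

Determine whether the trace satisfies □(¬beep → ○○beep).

¬beep → ○○beep must hold at every position from 0 onward. It fails at position 6, so □(¬beep → ○○beep) is false.
Positions where ¬beep holds: 0, 1, 6, 8.
Check ○○beep at each: 0→ok, 1→ok, 6→fails, 8→ok.

No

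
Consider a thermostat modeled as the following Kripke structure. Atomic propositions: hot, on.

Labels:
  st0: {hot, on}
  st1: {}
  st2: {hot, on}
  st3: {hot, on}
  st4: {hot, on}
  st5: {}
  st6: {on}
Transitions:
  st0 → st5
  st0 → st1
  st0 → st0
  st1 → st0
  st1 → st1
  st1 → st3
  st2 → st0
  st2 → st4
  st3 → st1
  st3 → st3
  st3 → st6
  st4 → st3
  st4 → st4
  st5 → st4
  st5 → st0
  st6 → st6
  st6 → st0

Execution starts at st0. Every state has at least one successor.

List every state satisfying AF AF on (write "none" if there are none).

{st0, st2, st3, st4, st5, st6}

States satisfying AF on: {st0, st2, st3, st4, st5, st6}.
States satisfying AF AF on: {st0, st2, st3, st4, st5, st6}.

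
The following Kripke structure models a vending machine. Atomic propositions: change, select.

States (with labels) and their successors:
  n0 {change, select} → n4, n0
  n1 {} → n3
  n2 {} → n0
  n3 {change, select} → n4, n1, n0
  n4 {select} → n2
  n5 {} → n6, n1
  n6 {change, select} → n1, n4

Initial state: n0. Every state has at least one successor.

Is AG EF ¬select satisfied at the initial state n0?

States satisfying EF ¬select: {n0, n1, n2, n3, n4, n5, n6}.
States satisfying AG EF ¬select: {n0, n1, n2, n3, n4, n5, n6}.
Every state reachable from n0 satisfies EF ¬select.
n0 ∈ Sat(AG EF ¬select).

Holds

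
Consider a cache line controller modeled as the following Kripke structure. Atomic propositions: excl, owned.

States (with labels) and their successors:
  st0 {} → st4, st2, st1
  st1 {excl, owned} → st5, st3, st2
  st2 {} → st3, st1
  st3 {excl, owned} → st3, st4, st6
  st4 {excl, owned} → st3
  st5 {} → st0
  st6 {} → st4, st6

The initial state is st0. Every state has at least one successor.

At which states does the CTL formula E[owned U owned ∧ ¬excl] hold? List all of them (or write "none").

none

States satisfying owned: {st1, st3, st4}.
States satisfying owned ∧ ¬excl: ∅.
States satisfying E[owned U owned ∧ ¬excl]: ∅.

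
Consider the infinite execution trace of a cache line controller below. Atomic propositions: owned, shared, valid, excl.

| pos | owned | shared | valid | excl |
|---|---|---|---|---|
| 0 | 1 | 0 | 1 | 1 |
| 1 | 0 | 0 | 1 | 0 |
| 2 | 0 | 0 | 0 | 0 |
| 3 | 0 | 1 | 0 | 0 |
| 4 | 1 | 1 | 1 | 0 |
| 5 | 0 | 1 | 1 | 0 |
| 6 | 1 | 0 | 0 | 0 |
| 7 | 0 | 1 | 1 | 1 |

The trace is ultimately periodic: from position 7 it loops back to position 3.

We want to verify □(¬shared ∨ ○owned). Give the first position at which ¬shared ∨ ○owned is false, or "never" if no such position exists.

Check ¬shared ∨ ○owned at each position in order: 0 ✓, 1 ✓, 2 ✓, 3 ✓.
At position 4 the labels are {owned, shared, valid} and the next position 5 has {shared, valid}, so ¬shared ∨ ○owned is false there. This is the first violation.

4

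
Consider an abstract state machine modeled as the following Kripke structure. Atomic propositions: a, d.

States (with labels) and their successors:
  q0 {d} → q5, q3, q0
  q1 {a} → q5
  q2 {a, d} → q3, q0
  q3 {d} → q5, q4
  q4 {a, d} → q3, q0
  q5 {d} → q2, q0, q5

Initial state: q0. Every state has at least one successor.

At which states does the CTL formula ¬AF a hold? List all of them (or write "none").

{q0, q3, q5}

States satisfying a: {q1, q2, q4}.
States satisfying AF a: {q1, q2, q4}.
States satisfying ¬AF a: {q0, q3, q5}.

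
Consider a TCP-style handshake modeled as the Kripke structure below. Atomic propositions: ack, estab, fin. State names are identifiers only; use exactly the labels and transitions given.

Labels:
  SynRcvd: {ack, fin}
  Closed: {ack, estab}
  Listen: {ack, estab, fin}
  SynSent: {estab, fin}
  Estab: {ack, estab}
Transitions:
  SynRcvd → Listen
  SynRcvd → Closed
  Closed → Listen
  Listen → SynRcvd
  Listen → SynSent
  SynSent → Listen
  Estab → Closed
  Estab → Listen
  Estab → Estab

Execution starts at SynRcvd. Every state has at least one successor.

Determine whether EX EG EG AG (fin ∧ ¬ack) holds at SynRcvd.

States satisfying EG EG AG (fin ∧ ¬ack): ∅.
States satisfying EX EG EG AG (fin ∧ ¬ack): ∅.
No suitable path/successor from SynRcvd witnesses the formula.
SynRcvd ∉ Sat(EX EG EG AG (fin ∧ ¬ack)).

Violated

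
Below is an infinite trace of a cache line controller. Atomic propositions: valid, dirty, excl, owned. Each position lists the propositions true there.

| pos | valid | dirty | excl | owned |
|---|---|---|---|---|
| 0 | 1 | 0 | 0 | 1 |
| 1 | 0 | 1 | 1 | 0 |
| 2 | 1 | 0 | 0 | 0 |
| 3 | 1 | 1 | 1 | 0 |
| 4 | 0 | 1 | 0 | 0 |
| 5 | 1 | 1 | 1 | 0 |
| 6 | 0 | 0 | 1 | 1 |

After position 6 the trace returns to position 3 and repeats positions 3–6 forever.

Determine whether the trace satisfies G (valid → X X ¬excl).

Violated

valid → X X ¬excl must hold at every position from 0 onward. It fails at position 3, so G (valid → X X ¬excl) is false.
Positions where valid holds: 0, 2, 3, 5.
Check X X ¬excl at each: 0→ok, 2→ok, 3→fails, 5→fails.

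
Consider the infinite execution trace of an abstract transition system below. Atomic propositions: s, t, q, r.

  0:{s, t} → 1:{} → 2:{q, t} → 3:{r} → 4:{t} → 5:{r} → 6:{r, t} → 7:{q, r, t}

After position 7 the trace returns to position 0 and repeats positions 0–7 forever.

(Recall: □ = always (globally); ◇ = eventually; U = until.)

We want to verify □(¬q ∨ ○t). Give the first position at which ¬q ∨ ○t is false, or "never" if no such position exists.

2

Check ¬q ∨ ○t at each position in order: 0 ✓, 1 ✓.
At position 2 the labels are {q, t} and the next position 3 has {r}, so ¬q ∨ ○t is false there. This is the first violation.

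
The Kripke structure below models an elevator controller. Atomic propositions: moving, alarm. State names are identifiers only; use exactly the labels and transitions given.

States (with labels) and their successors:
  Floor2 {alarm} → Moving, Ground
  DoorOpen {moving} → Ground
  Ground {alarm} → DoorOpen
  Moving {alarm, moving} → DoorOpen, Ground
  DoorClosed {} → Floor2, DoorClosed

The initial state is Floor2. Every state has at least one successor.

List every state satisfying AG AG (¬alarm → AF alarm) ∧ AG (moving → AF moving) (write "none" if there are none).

{Floor2, DoorOpen, Ground, Moving}

States satisfying AG (¬alarm → AF alarm): {Floor2, DoorOpen, Ground, Moving}.
States satisfying AG AG (¬alarm → AF alarm): {Floor2, DoorOpen, Ground, Moving}.
States satisfying moving → AF moving: {Floor2, DoorOpen, Ground, Moving, DoorClosed}.
States satisfying AG (moving → AF moving): {Floor2, DoorOpen, Ground, Moving, DoorClosed}.
States satisfying AG AG (¬alarm → AF alarm) ∧ AG (moving → AF moving): {Floor2, DoorOpen, Ground, Moving}.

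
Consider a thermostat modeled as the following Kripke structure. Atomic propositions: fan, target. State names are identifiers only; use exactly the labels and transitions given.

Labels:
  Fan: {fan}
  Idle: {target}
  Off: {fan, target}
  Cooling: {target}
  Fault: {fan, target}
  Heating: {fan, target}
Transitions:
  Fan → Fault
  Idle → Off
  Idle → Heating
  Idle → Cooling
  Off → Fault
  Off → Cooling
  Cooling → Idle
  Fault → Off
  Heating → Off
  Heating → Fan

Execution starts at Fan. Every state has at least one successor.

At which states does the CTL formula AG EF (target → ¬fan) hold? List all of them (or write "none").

States satisfying EF (target → ¬fan): {Fan, Idle, Off, Cooling, Fault, Heating}.
States satisfying AG EF (target → ¬fan): {Fan, Idle, Off, Cooling, Fault, Heating}.

{Fan, Idle, Off, Cooling, Fault, Heating}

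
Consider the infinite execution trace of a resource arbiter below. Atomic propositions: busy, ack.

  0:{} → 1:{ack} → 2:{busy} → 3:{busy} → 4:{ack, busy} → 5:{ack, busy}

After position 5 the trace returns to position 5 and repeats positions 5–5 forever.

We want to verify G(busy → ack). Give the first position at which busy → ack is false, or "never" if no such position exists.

2

Check busy → ack at each position in order: 0 ✓, 1 ✓.
At position 2 the labels are {busy}, so busy → ack is false there. This is the first violation.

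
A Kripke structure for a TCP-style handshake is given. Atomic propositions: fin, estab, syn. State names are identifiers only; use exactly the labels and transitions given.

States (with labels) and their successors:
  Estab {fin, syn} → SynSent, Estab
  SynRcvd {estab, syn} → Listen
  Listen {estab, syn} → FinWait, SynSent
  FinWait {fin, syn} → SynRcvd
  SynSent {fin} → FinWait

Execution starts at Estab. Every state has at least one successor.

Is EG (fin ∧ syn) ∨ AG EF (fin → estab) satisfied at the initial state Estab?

States satisfying fin ∧ syn: {Estab, FinWait}.
States satisfying EG (fin ∧ syn): {Estab}.
States satisfying EF (fin → estab): {Estab, SynRcvd, Listen, FinWait, SynSent}.
States satisfying AG EF (fin → estab): {Estab, SynRcvd, Listen, FinWait, SynSent}.
States satisfying EG (fin ∧ syn) ∨ AG EF (fin → estab): {Estab, SynRcvd, Listen, FinWait, SynSent}.
Estab ∈ Sat(EG (fin ∧ syn) ∨ AG EF (fin → estab)).

Satisfied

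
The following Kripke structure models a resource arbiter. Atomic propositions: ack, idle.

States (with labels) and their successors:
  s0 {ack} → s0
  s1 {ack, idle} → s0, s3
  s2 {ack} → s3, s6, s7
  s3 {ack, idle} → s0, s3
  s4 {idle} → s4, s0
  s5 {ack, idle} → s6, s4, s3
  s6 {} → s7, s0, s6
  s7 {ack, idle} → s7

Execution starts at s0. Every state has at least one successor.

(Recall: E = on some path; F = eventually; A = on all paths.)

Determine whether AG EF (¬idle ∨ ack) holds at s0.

States satisfying EF (¬idle ∨ ack): {s0, s1, s2, s3, s4, s5, s6, s7}.
States satisfying AG EF (¬idle ∨ ack): {s0, s1, s2, s3, s4, s5, s6, s7}.
Every state reachable from s0 satisfies EF (¬idle ∨ ack).
s0 ∈ Sat(AG EF (¬idle ∨ ack)).

Yes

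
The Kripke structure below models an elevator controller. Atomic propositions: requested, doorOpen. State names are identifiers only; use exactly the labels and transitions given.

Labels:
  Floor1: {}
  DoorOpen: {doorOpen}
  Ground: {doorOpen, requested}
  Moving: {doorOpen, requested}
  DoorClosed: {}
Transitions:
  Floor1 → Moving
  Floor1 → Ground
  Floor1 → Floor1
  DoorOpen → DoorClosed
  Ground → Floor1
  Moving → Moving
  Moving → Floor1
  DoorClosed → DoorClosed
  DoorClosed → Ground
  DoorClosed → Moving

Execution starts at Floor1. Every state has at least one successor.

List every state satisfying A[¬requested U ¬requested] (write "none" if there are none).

States satisfying ¬requested: {Floor1, DoorOpen, DoorClosed}.
States satisfying A[¬requested U ¬requested]: {Floor1, DoorOpen, DoorClosed}.

{Floor1, DoorOpen, DoorClosed}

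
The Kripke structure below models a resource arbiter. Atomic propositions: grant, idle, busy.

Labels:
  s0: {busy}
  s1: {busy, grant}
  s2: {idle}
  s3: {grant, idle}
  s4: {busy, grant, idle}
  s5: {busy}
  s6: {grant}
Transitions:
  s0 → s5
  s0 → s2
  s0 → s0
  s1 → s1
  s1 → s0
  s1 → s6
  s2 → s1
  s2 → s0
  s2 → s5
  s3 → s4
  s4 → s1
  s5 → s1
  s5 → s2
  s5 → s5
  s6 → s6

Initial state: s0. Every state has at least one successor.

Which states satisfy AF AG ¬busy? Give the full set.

{s6}

States satisfying AG ¬busy: {s6}.
States satisfying AF AG ¬busy: {s6}.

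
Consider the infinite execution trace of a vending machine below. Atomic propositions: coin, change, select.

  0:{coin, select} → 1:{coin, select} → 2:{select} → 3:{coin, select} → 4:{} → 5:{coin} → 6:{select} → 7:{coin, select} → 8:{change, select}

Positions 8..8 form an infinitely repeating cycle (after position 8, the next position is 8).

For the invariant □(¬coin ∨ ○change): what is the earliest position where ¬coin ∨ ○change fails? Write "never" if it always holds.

At position 0 the labels are {coin, select} and the next position 1 has {coin, select}, so ¬coin ∨ ○change is false there. This is the first violation.

0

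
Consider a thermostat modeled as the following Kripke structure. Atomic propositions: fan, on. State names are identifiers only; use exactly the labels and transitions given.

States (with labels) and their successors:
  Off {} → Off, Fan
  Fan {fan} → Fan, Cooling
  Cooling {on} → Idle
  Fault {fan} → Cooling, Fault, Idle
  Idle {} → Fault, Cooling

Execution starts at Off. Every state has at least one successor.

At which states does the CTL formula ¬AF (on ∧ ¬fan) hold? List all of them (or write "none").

States satisfying on ∧ ¬fan: {Cooling}.
States satisfying AF (on ∧ ¬fan): {Cooling}.
States satisfying ¬AF (on ∧ ¬fan): {Off, Fan, Fault, Idle}.

{Off, Fan, Fault, Idle}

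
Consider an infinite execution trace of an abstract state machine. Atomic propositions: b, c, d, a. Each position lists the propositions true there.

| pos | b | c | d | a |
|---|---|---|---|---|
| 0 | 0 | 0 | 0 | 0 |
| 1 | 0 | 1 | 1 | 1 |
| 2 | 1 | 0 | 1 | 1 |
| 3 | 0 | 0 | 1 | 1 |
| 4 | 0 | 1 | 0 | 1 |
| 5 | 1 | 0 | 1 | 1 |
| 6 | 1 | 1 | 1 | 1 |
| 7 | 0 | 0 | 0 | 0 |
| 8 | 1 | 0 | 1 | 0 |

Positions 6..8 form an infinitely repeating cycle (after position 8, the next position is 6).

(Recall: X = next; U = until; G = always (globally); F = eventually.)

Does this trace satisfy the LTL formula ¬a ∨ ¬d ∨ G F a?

Yes

F a holds at every position 0..8, and those are all positions ever visited, so G F a holds.
At position 0: ¬a ∨ ¬d is true; G F a is true; so ¬a ∨ ¬d ∨ G F a is true.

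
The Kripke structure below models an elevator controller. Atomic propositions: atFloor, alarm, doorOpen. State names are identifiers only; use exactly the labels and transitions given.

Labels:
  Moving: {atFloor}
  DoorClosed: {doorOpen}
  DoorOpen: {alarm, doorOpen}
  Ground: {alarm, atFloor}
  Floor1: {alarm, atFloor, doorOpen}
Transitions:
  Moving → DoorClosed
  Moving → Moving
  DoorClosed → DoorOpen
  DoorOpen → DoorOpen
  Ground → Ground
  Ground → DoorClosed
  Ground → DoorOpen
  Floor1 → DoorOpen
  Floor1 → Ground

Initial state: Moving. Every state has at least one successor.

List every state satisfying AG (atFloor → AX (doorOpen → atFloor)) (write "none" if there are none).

States satisfying atFloor → AX (doorOpen → atFloor): {DoorClosed, DoorOpen}.
States satisfying AG (atFloor → AX (doorOpen → atFloor)): {DoorClosed, DoorOpen}.

{DoorClosed, DoorOpen}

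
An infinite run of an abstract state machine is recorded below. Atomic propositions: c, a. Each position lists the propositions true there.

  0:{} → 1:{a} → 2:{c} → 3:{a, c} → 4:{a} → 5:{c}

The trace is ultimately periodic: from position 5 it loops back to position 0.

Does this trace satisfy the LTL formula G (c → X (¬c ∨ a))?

c → X (¬c ∨ a) holds at every position 0..5, and those are all positions ever visited, so G (c → X (¬c ∨ a)) holds.
Positions where c holds: 2, 3, 5.
Check X (¬c ∨ a) at each: 2→ok, 3→ok, 5→ok.

Holds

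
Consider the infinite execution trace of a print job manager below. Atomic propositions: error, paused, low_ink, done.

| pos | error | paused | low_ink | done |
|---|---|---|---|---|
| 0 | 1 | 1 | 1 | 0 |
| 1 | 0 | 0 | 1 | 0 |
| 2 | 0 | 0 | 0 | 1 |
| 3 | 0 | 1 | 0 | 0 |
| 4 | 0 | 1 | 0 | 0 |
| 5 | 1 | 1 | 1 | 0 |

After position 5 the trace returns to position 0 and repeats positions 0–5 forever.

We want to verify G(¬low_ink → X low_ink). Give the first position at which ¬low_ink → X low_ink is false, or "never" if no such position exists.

2

Check ¬low_ink → X low_ink at each position in order: 0 ✓, 1 ✓.
At position 2 the labels are {done} and the next position 3 has {paused}, so ¬low_ink → X low_ink is false there. This is the first violation.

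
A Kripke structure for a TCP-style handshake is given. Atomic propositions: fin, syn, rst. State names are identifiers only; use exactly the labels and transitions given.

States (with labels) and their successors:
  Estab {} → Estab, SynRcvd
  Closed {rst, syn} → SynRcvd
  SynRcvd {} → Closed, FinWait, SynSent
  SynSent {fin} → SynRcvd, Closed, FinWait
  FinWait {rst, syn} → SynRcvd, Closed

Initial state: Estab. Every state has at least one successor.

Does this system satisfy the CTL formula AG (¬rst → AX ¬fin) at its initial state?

States satisfying ¬rst → AX ¬fin: {Estab, Closed, SynSent, FinWait}.
States satisfying AG (¬rst → AX ¬fin): ∅.
SynRcvd is reachable from Estab and violates ¬rst → AX ¬fin, so AG fails at Estab.
Estab ∉ Sat(AG (¬rst → AX ¬fin)).

Violated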